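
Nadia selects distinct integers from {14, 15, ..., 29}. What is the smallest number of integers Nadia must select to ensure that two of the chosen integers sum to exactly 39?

11

A set avoiding the sum 39 can contain at most one of each pair {x, 39−x}, plus the 4 elements whose complement lies outside the range.
The integers 20, …, 29 (10 of them) are such a set: any two sum to at least 20+21 = 41 > 39.
Any 11th integer completes one of the 6 pairs, so 11 choices force a sum of 39.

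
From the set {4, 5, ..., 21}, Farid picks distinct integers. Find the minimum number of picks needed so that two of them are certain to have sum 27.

A set avoiding the sum 27 can contain at most one of each pair {x, 27−x}, plus the 2 elements whose complement lies outside the range.
The integers 4, …, 13 (10 of them) are such a set: any two sum to at least 4+5 = 9 and at most 12+13 = 25 < 27.
Any 11th integer completes one of the 8 pairs, so 11 choices force a sum of 27.

11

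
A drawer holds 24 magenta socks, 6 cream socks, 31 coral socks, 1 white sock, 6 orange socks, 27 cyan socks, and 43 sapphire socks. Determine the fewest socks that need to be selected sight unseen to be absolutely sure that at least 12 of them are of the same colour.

58

An adversary could hand out at most 11 socks per colour (cream, white, orange run out sooner): 11 + 6 + 11 + 1 + 6 + 11 + 11 = 57 socks and still no colour has 12.
One more sock lands in a colour already at 11, so 58 draws are enough and 57 are not.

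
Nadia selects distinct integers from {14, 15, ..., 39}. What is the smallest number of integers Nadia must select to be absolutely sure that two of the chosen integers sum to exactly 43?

Two chosen integers sum to 43 exactly when both halves of some pair {x, 43−x} with 14 ≤ x ≤ 43−x ≤ 29 are chosen — 8 such pairs.
The remaining 10 elements (those with no distinct partner in range) can never complete a 43-sum, so the worst case takes all of them and one from each pair: 10 + 8 = 18.
By the pigeonhole principle, the 19th integer has to be the second member of some pair, so 18 + 1 = 19.

19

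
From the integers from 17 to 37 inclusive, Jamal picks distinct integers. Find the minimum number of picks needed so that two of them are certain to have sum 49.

Group the elements by complementary pair {x, 49−x}: {17,32}, {18,31}, {19,30}, …, giving 8 two-element pairs and 5 integers whose partner 49−x falls outside [17,37].
By the pigeonhole principle, treating each of those 13 groups as a pigeonhole, one can pick one integer per group — 13 integers — with no two summing to 49.
The 14th integer lands in an occupied pair, forcing a sum of 49.

14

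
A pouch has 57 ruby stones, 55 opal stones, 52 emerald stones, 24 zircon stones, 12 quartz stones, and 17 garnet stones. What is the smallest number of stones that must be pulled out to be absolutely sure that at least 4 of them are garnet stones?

204

In the worst case for collecting garnet stones, every non-garnet stone comes out first.
There are 57 + 55 + 52 + 24 + 12 = 200 non-garnet stones altogether.
After those, each further stone must be garnet, so 200 + 4 = 204 draws guarantee 4 garnet stones.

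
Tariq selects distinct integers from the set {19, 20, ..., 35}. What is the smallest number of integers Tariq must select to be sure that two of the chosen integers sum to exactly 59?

Two chosen integers sum to 59 exactly when both halves of some pair {x, 59−x} with 24 ≤ x ≤ 59−x ≤ 35 are chosen — 6 such pairs.
The remaining 5 elements (those with no distinct partner in range) can never complete a 59-sum, so the worst case takes all of them and one from each pair: 5 + 6 = 11.
Pigeonhole: the 12th integer has to be the second member of some pair, so 11 + 1 = 12.

12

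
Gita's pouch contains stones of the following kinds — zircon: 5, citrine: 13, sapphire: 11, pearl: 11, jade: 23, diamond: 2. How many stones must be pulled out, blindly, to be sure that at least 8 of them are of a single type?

Put each drawn stone into a box by type. The largest draw with every box below 8 takes min(count, 7) from each type; types with fewer than 7 contribute all they have.
Σ min(cᵢ, 7) = 5 + 7 + 7 + 7 + 7 + 2 = 35.
Draw number 35 + 1 = 36 must push one box to 8.

36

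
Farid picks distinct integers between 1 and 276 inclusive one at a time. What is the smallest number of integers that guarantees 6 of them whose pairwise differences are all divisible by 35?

176

Integers whose pairwise differences are multiples of 35 are exactly those sharing a remainder mod 35. By pigeonhole, the 35 residue classes mod 35 are the pigeonholes.
With 175 integers one could put 5 in each residue class and have no class reach 6.
The 176th integer pushes some class to 6, so 35·5 + 1 = 176.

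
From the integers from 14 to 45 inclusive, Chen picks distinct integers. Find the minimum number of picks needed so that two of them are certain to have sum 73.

24

Group the elements by complementary pair {x, 73−x}: {28,45}, {29,44}, {30,43}, …, giving 9 two-element pairs and 14 integers whose partner 73−x falls outside [14,45].
Pigeonhole: treating each of those 23 groups as a pigeonhole, one can pick one integer per group — 23 integers — with no two summing to 73.
The 24th integer lands in an occupied pair, forcing a sum of 73.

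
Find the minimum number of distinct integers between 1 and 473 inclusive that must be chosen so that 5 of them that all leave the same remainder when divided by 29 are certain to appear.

117

By pigeonhole, the 29 residue classes mod 29 are the pigeonholes.
With 116 integers one could put 4 in each residue class and have no class reach 5.
The 117th integer pushes some class to 5, so 29·4 + 1 = 117.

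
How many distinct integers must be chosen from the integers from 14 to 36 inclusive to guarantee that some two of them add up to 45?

Two chosen integers sum to 45 exactly when both halves of some pair {x, 45−x} with 14 ≤ x ≤ 45−x ≤ 31 are chosen — 9 such pairs.
The remaining 5 elements (those with no distinct partner in range) can never complete a 45-sum, so the worst case takes all of them and one from each pair: 5 + 9 = 14.
Pigeonhole: the 15th integer has to be the second member of some pair, so 14 + 1 = 15.

15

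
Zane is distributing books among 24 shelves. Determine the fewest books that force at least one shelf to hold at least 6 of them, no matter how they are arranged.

121

With 120 books one could put exactly 5 in each of the 24 shelves, and no shelf would reach 6.
Pigeonhole: one more book must land in a shelf that already has 5, giving it 6.
So 24 × 5 + 1 = 121 books are required.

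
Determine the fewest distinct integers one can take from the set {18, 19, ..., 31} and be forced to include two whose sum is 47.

Group the elements by complementary pair {x, 47−x}: {18,29}, {19,28}, {20,27}, …, giving 6 two-element pairs and 2 integers whose partner 47−x falls outside [18,31].
By pigeonhole, treating each of those 8 groups as a pigeonhole, one can pick one integer per group — 8 integers — with no two summing to 47.
The 9th integer lands in an occupied pair, forcing a sum of 47.

9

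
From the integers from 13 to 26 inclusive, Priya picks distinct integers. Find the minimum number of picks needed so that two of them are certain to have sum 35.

A set avoiding the sum 35 can contain at most one of each pair {x, 35−x}, plus the 4 elements whose complement lies outside the range.
The integers 18, …, 26 (9 of them) are such a set: any two sum to at least 18+19 = 37 > 35.
Pigeonhole: any 10th integer completes one of the 5 pairs, so 10 choices force a sum of 35.

10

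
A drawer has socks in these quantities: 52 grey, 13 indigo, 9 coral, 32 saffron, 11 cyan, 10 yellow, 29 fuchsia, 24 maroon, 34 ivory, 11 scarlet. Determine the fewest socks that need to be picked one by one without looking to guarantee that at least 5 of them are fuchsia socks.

201

In the worst case for collecting fuchsia socks, every non-fuchsia sock comes out first.
There are 52 + 13 + 9 + 32 + 11 + 10 + 24 + 34 + 11 = 196 non-fuchsia socks altogether.
After those, each further sock must be fuchsia, so 196 + 5 = 201 draws guarantee 5 fuchsia socks.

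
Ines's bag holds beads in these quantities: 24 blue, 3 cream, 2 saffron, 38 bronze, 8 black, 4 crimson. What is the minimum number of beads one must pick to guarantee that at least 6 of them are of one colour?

By pigeonhole, put each drawn bead into a box by colour. The largest draw with every box below 6 takes min(count, 5) from each colour; colours with fewer than 5 contribute all they have.
Σ min(cᵢ, 5) = 5 + 3 + 2 + 5 + 5 + 4 = 24.
Draw number 24 + 1 = 25 must push one box to 6.

25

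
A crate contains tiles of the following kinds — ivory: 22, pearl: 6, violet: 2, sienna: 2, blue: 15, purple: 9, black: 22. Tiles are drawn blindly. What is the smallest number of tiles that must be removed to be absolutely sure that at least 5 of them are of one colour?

Pigeonhole: the 7 colours are the holes; the tiles drawn are the pigeons.
To avoid 5 of any one colour, the worst case takes at most 4 of each colour, or every tile of a colour that has fewer than 4.
That gives 4 + 4 + 2 + 2 + 4 + 4 + 4 = 24 tiles with no colour reaching 5.
The next tile forces some colour to 5, so 24 + 1 = 25.

25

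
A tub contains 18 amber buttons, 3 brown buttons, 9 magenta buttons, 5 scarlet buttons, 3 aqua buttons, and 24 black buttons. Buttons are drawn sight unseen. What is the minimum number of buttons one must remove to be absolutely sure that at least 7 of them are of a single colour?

30

By the pigeonhole principle, the 6 colours are the holes; the buttons drawn are the pigeons.
To avoid 7 of any one colour, the worst case takes at most 6 of each colour, or every button of a colour that has fewer than 6.
That gives 6 + 3 + 6 + 5 + 3 + 6 = 29 buttons with no colour reaching 7.
The next button forces some colour to 7, so 29 + 1 = 30.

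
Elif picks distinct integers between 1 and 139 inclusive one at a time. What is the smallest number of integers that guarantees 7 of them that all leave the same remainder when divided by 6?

The 6 residue classes mod 6 are the pigeonholes.
With 36 integers one could put 6 in each residue class and have no class reach 7.
The 37th integer pushes some class to 7, so 6·6 + 1 = 37.

37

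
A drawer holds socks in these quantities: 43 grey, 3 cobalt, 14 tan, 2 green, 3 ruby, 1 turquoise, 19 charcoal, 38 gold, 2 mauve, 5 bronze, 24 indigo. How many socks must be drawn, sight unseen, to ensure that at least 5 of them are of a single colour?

Put each drawn sock into a box by colour. The largest draw with every box below 5 takes min(count, 4) from each colour; colours with fewer than 4 contribute all they have.
Σ min(cᵢ, 4) = 4 + 3 + 4 + 2 + 3 + 1 + 4 + 4 + 2 + 4 + 4 = 35.
Draw number 35 + 1 = 36 must push one box to 5.

36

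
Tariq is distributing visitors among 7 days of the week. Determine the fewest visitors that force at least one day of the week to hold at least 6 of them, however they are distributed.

With 35 visitors one could put exactly 5 in each of the 7 days of the week, and no day of the week would reach 6.
Pigeonhole: one more visitor must land in a day of the week that already has 5, giving it 6.
So 7 × 5 + 1 = 36 visitors are required.

36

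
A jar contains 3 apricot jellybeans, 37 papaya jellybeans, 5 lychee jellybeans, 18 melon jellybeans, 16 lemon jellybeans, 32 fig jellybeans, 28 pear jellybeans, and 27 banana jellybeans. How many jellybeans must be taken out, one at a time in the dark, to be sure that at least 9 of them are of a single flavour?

By pigeonhole, the 8 flavours are the holes; the jellybeans drawn are the pigeons.
To avoid 9 of any one flavour, the worst case takes at most 8 of each flavour, or every jellybean of a flavour that has fewer than 8.
That gives 3 + 8 + 5 + 8 + 8 + 8 + 8 + 8 = 56 jellybeans with no flavour reaching 9.
The next jellybean forces some flavour to 9, so 56 + 1 = 57.

57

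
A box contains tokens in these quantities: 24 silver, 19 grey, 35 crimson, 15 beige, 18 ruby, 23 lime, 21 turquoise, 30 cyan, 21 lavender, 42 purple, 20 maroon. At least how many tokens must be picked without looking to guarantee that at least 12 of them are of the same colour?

By the pigeonhole principle, put each drawn token into a box by colour. The largest draw with every box below 12 takes min(count, 11) from each colour.
Σ min(cᵢ, 11) = 11 + 11 + 11 + 11 + 11 + 11 + 11 + 11 + 11 + 11 + 11 = 121.
Draw number 121 + 1 = 122 must push one box to 12.

122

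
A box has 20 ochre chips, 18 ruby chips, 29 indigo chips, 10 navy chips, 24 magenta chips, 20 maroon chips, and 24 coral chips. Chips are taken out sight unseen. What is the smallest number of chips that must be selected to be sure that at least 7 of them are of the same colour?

By the pigeonhole principle, put each drawn chip into a box by colour. The largest draw with every box below 7 takes min(count, 6) from each colour.
Σ min(cᵢ, 6) = 6 + 6 + 6 + 6 + 6 + 6 + 6 = 42.
Draw number 42 + 1 = 43 must push one box to 7.

43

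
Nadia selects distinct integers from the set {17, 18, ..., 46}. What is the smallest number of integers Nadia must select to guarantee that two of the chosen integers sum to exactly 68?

A set avoiding the sum 68 can contain at most one of each pair {x, 68−x}, plus the 6 elements whose complement lies outside the range or equal to its own complement.
The integers 17, …, 34 (18 of them) are such a set: any two sum to at least 17+18 = 35 and at most 33+34 = 67 < 68.
Any 19th integer completes one of the 12 pairs, so 19 choices force a sum of 68.

19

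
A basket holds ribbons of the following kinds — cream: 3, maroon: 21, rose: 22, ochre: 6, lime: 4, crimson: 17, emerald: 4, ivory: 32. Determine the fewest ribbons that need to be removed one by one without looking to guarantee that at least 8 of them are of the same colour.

46

Put each drawn ribbon into a box by colour. The largest draw with every box below 8 takes min(count, 7) from each colour; colours with fewer than 7 contribute all they have.
Σ min(cᵢ, 7) = 3 + 7 + 7 + 6 + 4 + 7 + 4 + 7 = 45.
Draw number 45 + 1 = 46 must push one box to 8.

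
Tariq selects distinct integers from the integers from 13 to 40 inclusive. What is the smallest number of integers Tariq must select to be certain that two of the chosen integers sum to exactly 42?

21

A set avoiding the sum 42 can contain at most one of each pair {x, 42−x}, plus the 12 elements whose complement lies outside the range or equal to its own complement.
The integers 21, …, 40 (20 of them) are such a set: any two sum to at least 21+22 = 43 > 42.
By the pigeonhole principle, any 21st integer completes one of the 8 pairs, so 21 choices force a sum of 42.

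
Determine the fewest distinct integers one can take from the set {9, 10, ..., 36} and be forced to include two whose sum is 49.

A set avoiding the sum 49 can contain at most one of each pair {x, 49−x}, plus the 4 elements whose complement lies outside the range.
The integers 9, …, 24 (16 of them) are such a set: any two sum to at least 9+10 = 19 and at most 23+24 = 47 < 49.
By pigeonhole, any 17th integer completes one of the 12 pairs, so 17 choices force a sum of 49.

17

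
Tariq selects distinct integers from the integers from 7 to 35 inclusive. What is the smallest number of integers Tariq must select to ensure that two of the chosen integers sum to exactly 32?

21

Two chosen integers sum to 32 exactly when both halves of some pair {x, 32−x} with 7 ≤ x ≤ 32−x ≤ 25 are chosen — 9 such pairs.
The remaining 11 elements (those with no distinct partner in range) can never complete a 32-sum, so the worst case takes all of them and one from each pair: 11 + 9 = 20.
By the pigeonhole principle, the 21st integer has to be the second member of some pair, so 20 + 1 = 21.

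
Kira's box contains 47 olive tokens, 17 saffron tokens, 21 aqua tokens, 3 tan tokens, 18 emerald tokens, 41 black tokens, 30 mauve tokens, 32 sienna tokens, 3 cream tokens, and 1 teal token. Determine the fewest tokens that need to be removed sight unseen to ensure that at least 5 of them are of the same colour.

36

By pigeonhole, the 10 colours are the holes; the tokens drawn are the pigeons.
To avoid 5 of any one colour, the worst case takes at most 4 of each colour, or every token of a colour that has fewer than 4.
That gives 4 + 4 + 4 + 3 + 4 + 4 + 4 + 4 + 3 + 1 = 35 tokens with no colour reaching 5.
The next token forces some colour to 5, so 35 + 1 = 36.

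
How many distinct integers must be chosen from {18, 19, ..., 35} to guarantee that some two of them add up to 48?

Two chosen integers sum to 48 exactly when both halves of some pair {x, 48−x} with 18 ≤ x ≤ 48−x ≤ 30 are chosen — 6 such pairs.
The remaining 6 elements (those with no distinct partner in range) can never complete a 48-sum, so the worst case takes all of them and one from each pair: 6 + 6 = 12.
By pigeonhole, the 13th integer has to be the second member of some pair, so 12 + 1 = 13.

13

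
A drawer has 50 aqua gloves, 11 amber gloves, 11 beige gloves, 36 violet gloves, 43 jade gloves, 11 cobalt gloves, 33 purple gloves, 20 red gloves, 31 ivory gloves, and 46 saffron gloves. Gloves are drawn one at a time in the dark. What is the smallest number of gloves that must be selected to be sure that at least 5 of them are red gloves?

In the worst case for collecting red gloves, every non-red glove comes out first.
There are 50 + 11 + 11 + 36 + 43 + 11 + 33 + 31 + 46 = 272 non-red gloves altogether.
After those, each further glove must be red, so 272 + 5 = 277 draws guarantee 5 red gloves.

277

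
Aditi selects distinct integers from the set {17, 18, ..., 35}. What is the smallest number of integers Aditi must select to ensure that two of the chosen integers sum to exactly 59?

14

Group the elements by complementary pair {x, 59−x}: {24,35}, {25,34}, {26,33}, …, giving 6 two-element pairs and 7 integers whose partner 59−x falls outside [17,35].
Treating each of those 13 groups as a pigeonhole, one can pick one integer per group — 13 integers — with no two summing to 59.
The 14th integer lands in an occupied pair, forcing a sum of 59.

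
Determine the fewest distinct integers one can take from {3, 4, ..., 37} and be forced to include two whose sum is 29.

Group the elements by complementary pair {x, 29−x}: {3,26}, {4,25}, {5,24}, …, giving 12 two-element pairs and 11 integers whose partner 29−x falls outside [3,37].
By the pigeonhole principle, treating each of those 23 groups as a pigeonhole, one can pick one integer per group — 23 integers — with no two summing to 29.
The 24th integer lands in an occupied pair, forcing a sum of 29.

24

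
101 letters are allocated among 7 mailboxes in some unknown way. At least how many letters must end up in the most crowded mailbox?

By the pigeonhole principle, the 7 mailboxes are the holes and the 101 letters are the pigeons.
If every mailbox held at most 14 letters, the total would be at most 7 × 14 = 98, which is less than 101.
So some mailbox holds at least ⌈101/7⌉ = 15 letters.

15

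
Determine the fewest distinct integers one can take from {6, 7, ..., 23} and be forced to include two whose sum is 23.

13

Group the elements by complementary pair {x, 23−x}: {6,17}, {7,16}, {8,15}, …, giving 6 two-element pairs and 6 integers whose partner 23−x falls outside [6,23].
Pigeonhole: treating each of those 12 groups as a pigeonhole, one can pick one integer per group — 12 integers — with no two summing to 23.
The 13th integer lands in an occupied pair, forcing a sum of 23.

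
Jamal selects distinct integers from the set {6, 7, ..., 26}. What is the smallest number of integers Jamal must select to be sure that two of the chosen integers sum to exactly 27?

14

Two chosen integers sum to 27 exactly when both halves of some pair {x, 27−x} with 6 ≤ x ≤ 27−x ≤ 21 are chosen — 8 such pairs.
The remaining 5 elements (those with no distinct partner in range) can never complete a 27-sum, so the worst case takes all of them and one from each pair: 5 + 8 = 13.
By the pigeonhole principle, the 14th integer has to be the second member of some pair, so 13 + 1 = 14.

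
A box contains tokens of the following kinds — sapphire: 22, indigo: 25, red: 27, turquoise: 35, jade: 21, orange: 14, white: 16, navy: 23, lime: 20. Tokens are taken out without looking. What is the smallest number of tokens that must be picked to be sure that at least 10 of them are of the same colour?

The 9 colours are the holes; the tokens drawn are the pigeons.
To avoid 10 of any one colour, the worst case takes at most 9 of each colour.
That gives 9 + 9 + 9 + 9 + 9 + 9 + 9 + 9 + 9 = 81 tokens with no colour reaching 10.
The next token forces some colour to 10, so 81 + 1 = 82.

82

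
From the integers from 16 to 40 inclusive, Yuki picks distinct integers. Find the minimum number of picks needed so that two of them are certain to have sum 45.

19

Group the elements by complementary pair {x, 45−x}: {16,29}, {17,28}, {18,27}, …, giving 7 two-element pairs and 11 integers whose partner 45−x falls outside [16,40].
Treating each of those 18 groups as a pigeonhole, one can pick one integer per group — 18 integers — with no two summing to 45.
The 19th integer lands in an occupied pair, forcing a sum of 45.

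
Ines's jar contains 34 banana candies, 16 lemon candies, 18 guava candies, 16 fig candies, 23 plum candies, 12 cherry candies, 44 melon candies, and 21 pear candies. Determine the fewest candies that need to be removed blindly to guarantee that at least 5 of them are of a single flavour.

33

The 8 flavours are the holes; the candies drawn are the pigeons.
To avoid 5 of any one flavour, the worst case takes at most 4 of each flavour.
That gives 4 + 4 + 4 + 4 + 4 + 4 + 4 + 4 = 32 candies with no flavour reaching 5.
The next candy forces some flavour to 5, so 32 + 1 = 33.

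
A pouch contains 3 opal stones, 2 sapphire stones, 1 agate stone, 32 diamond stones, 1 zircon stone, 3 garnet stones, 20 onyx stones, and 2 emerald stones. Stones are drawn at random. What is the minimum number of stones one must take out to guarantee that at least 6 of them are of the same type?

23

By the pigeonhole principle, put each drawn stone into a box by type. The largest draw with every box below 6 takes min(count, 5) from each type; types with fewer than 5 contribute all they have.
Σ min(cᵢ, 5) = 3 + 2 + 1 + 5 + 1 + 3 + 5 + 2 = 22.
Draw number 22 + 1 = 23 must push one box to 6.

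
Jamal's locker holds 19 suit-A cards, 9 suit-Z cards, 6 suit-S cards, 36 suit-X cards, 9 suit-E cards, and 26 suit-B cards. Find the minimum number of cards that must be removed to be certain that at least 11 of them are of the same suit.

55

Put each drawn card into a box by suit. The largest draw with every box below 11 takes min(count, 10) from each suit; suits with fewer than 10 contribute all they have.
Σ min(cᵢ, 10) = 10 + 9 + 6 + 10 + 9 + 10 = 54.
Draw number 54 + 1 = 55 must push one box to 11.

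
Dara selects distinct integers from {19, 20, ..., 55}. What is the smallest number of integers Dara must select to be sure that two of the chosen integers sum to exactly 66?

Group the elements by complementary pair {x, 66−x}: {19,47}, {20,46}, {21,45}, …, giving 14 two-element pairs, the single value 33 (it cannot pair with itself since the integers are distinct), and 8 integers whose partner 66−x falls outside [19,55].
Treating each of those 23 groups as a pigeonhole, one can pick one integer per group — 23 integers — with no two summing to 66.
The 24th integer lands in an occupied pair, forcing a sum of 66.

24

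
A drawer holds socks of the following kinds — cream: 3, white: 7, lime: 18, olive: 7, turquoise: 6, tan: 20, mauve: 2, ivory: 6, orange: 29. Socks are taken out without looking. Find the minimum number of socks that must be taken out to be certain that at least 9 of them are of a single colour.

The 9 colours are the holes; the socks drawn are the pigeons.
To avoid 9 of any one colour, the worst case takes at most 8 of each colour, or every sock of a colour that has fewer than 8.
That gives 3 + 7 + 8 + 7 + 6 + 8 + 2 + 6 + 8 = 55 socks with no colour reaching 9.
The next sock forces some colour to 9, so 55 + 1 = 56.

56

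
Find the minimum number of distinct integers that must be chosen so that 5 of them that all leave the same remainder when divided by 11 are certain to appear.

The 11 residue classes mod 11 are the pigeonholes.
With 44 integers one could put 4 in each residue class and have no class reach 5.
The 45th integer pushes some class to 5, so 11·4 + 1 = 45.

45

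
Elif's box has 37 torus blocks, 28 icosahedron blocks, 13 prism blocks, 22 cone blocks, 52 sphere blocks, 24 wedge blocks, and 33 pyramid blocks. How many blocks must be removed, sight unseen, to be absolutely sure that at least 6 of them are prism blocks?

202

In the worst case for collecting prism blocks, every non-prism block comes out first.
There are 37 + 28 + 22 + 52 + 24 + 33 = 196 non-prism blocks altogether.
After those, each further block must be prism, so 196 + 6 = 202 draws guarantee 6 prism blocks.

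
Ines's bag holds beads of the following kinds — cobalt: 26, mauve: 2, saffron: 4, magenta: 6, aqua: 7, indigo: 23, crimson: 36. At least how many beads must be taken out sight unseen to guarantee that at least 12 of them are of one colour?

The 7 colours are the holes; the beads drawn are the pigeons.
To avoid 12 of any one colour, the worst case takes at most 11 of each colour, or every bead of a colour that has fewer than 11.
That gives 11 + 2 + 4 + 6 + 7 + 11 + 11 = 52 beads with no colour reaching 12.
The next bead forces some colour to 12, so 52 + 1 = 53.

53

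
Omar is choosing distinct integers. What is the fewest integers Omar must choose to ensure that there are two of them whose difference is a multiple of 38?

39

Integers whose pairwise differences are multiples of 38 are exactly those sharing a remainder mod 38. Pigeonhole: the 38 residue classes mod 38 are the pigeonholes.
With 38 integers one could put 1 in each residue class and have no class reach 2.
The 39th integer pushes some class to 2, so 38·1 + 1 = 39.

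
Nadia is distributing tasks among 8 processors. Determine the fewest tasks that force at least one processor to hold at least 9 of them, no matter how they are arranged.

65

With 64 tasks one could put exactly 8 in each of the 8 processors, and no processor would reach 9.
One more task must land in a processor that already has 8, giving it 9.
So 8 × 8 + 1 = 65 tasks are required.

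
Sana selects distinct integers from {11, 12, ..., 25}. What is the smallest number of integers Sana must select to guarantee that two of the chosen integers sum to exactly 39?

10

Group the elements by complementary pair {x, 39−x}: {14,25}, {15,24}, {16,23}, …, giving 6 two-element pairs and 3 integers whose partner 39−x falls outside [11,25].
Pigeonhole: treating each of those 9 groups as a pigeonhole, one can pick one integer per group — 9 integers — with no two summing to 39.
The 10th integer lands in an occupied pair, forcing a sum of 39.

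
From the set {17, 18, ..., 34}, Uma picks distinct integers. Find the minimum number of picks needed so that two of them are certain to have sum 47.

A set avoiding the sum 47 can contain at most one of each pair {x, 47−x}, plus the 4 elements whose complement lies outside the range.
The integers 24, …, 34 (11 of them) are such a set: any two sum to at least 24+25 = 49 > 47.
Any 12th integer completes one of the 7 pairs, so 12 choices force a sum of 47.

12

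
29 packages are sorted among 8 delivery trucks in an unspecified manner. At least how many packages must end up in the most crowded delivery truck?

The 8 delivery trucks are the holes and the 29 packages are the pigeons.
If every delivery truck held at most 3 packages, the total would be at most 8 × 3 = 24, which is less than 29.
So some delivery truck holds at least ⌈29/8⌉ = 4 packages.

4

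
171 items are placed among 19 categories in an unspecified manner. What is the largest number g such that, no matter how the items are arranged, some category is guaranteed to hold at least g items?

Pigeonhole: the 19 categories are the holes and the 171 items are the pigeons.
If every category held at most 8 items, the total would be at most 19 × 8 = 152, which is less than 171.
So some category holds at least ⌈171/19⌉ = 9 items.

9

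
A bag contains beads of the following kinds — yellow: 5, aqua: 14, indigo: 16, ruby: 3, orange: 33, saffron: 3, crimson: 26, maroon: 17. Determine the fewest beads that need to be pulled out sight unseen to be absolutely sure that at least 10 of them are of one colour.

57

An adversary could hand out at most 9 beads per colour (yellow, ruby, saffron run out sooner): 5 + 9 + 9 + 3 + 9 + 3 + 9 + 9 = 56 beads and still no colour has 10.
One more bead lands in a colour already at 9, so 57 draws are enough and 56 are not.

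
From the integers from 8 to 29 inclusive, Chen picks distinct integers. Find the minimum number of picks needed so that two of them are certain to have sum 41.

14

Group the elements by complementary pair {x, 41−x}: {12,29}, {13,28}, {14,27}, …, giving 9 two-element pairs and 4 integers whose partner 41−x falls outside [8,29].
Pigeonhole: treating each of those 13 groups as a pigeonhole, one can pick one integer per group — 13 integers — with no two summing to 41.
The 14th integer lands in an occupied pair, forcing a sum of 41.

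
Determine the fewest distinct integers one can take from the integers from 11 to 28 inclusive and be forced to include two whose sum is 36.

Group the elements by complementary pair {x, 36−x}: {11,25}, {12,24}, {13,23}, …, giving 7 two-element pairs, the single value 18 (it cannot pair with itself since the integers are distinct), and 3 integers whose partner 36−x falls outside [11,28].
Pigeonhole: treating each of those 11 groups as a pigeonhole, one can pick one integer per group — 11 integers — with no two summing to 36.
The 12th integer lands in an occupied pair, forcing a sum of 36.

12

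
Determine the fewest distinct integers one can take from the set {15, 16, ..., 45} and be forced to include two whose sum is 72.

23

Group the elements by complementary pair {x, 72−x}: {27,45}, {28,44}, {29,43}, …, giving 9 two-element pairs, the single value 36 (it cannot pair with itself since the integers are distinct), and 12 integers whose partner 72−x falls outside [15,45].
Treating each of those 22 groups as a pigeonhole, one can pick one integer per group — 22 integers — with no two summing to 72.
The 23rd integer lands in an occupied pair, forcing a sum of 72.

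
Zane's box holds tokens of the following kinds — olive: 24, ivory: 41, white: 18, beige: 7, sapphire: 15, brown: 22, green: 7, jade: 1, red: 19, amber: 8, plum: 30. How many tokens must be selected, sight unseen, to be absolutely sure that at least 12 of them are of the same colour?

101

By the pigeonhole principle, put each drawn token into a box by colour. The largest draw with every box below 12 takes min(count, 11) from each colour; colours with fewer than 11 contribute all they have.
Σ min(cᵢ, 11) = 11 + 11 + 11 + 7 + 11 + 11 + 7 + 1 + 11 + 8 + 11 = 100.
Draw number 100 + 1 = 101 must push one box to 12.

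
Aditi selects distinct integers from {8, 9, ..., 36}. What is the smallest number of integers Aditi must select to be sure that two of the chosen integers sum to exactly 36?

Group the elements by complementary pair {x, 36−x}: {8,28}, {9,27}, {10,26}, …, giving 10 two-element pairs; the single value 18 (it cannot pair with itself since the integers are distinct); and 8 integers whose partner 36−x falls outside [8,36].
By the pigeonhole principle, treating each of those 19 groups as a pigeonhole, one can pick one integer per group — 19 integers — with no two summing to 36.
The 20th integer lands in an occupied pair, forcing a sum of 36.

20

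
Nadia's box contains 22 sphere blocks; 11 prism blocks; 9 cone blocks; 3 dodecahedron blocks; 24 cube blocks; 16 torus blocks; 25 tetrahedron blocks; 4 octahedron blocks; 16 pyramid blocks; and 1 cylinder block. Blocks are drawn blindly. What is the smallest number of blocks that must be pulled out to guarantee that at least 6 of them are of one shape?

The 10 shapes are the holes; the blocks drawn are the pigeons.
To avoid 6 of any one shape, the worst case takes at most 5 of each shape, or every block of a shape that has fewer than 5.
That gives 5 + 5 + 5 + 3 + 5 + 5 + 5 + 4 + 5 + 1 = 43 blocks with no shape reaching 6.
The next block forces some shape to 6, so 43 + 1 = 44.

44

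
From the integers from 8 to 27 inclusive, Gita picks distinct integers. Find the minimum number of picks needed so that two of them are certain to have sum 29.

Group the elements by complementary pair {x, 29−x}: {8,21}, {9,20}, {10,19}, …, giving 7 two-element pairs and 6 integers whose partner 29−x falls outside [8,27].
By the pigeonhole principle, treating each of those 13 groups as a pigeonhole, one can pick one integer per group — 13 integers — with no two summing to 29.
The 14th integer lands in an occupied pair, forcing a sum of 29.

14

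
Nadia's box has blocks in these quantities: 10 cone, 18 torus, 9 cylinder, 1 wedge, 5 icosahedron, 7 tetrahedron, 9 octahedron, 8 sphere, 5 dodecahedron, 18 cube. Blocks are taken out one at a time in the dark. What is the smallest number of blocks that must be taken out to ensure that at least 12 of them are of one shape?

77

The 10 shapes are the holes; the blocks drawn are the pigeons.
To avoid 12 of any one shape, the worst case takes at most 11 of each shape, or every block of a shape that has fewer than 11.
That gives 10 + 11 + 9 + 1 + 5 + 7 + 9 + 8 + 5 + 11 = 76 blocks with no shape reaching 12.
The next block forces some shape to 12, so 76 + 1 = 77.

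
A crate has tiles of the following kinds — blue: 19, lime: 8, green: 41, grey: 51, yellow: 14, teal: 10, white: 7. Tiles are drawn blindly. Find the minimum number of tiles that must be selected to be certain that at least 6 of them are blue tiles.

137

In the worst case for collecting blue tiles, every non-blue tile comes out first.
There are 8 + 41 + 51 + 14 + 10 + 7 = 131 non-blue tiles altogether.
After those, each further tile must be blue, so 131 + 6 = 137 draws guarantee 6 blue tiles.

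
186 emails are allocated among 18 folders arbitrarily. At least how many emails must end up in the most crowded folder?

The 18 folders are the holes and the 186 emails are the pigeons.
If every folder held at most 10 emails, the total would be at most 18 × 10 = 180, which is less than 186.
So some folder holds at least ⌈186/18⌉ = 11 emails.

11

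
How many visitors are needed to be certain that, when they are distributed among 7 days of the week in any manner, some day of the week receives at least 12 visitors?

78

With 77 visitors one could put exactly 11 in each of the 7 days of the week, and no day of the week would reach 12.
One more visitor must land in a day of the week that already has 11, giving it 12.
So 7 × 11 + 1 = 78 visitors are required.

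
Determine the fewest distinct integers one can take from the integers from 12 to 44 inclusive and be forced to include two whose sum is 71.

Group the elements by complementary pair {x, 71−x}: {27,44}, {28,43}, {29,42}, …, giving 9 two-element pairs and 15 integers whose partner 71−x falls outside [12,44].
Treating each of those 24 groups as a pigeonhole, one can pick one integer per group — 24 integers — with no two summing to 71.
The 25th integer lands in an occupied pair, forcing a sum of 71.

25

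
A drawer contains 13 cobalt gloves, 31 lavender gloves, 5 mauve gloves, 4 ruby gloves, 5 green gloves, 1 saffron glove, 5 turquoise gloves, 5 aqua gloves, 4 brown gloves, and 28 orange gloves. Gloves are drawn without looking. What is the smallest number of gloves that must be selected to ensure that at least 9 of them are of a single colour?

Put each drawn glove into a box by colour. The largest draw with every box below 9 takes min(count, 8) from each colour; colours with fewer than 8 contribute all they have.
Σ min(cᵢ, 8) = 8 + 8 + 5 + 4 + 5 + 1 + 5 + 5 + 4 + 8 = 53.
Draw number 53 + 1 = 54 must push one box to 9.

54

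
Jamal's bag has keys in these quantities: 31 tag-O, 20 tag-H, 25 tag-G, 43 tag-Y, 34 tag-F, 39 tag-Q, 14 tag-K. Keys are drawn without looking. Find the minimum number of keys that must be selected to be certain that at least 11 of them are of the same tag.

An adversary could hand out at most 10 keys per tag: 10 + 10 + 10 + 10 + 10 + 10 + 10 = 70 keys and still no tag has 11.
By the pigeonhole principle, one more key lands in a tag already at 10, so 71 draws are enough and 70 are not.

71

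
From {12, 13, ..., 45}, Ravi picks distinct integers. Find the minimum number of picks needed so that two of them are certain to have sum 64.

22

Group the elements by complementary pair {x, 64−x}: {19,45}, {20,44}, {21,43}, …, giving 13 two-element pairs, the single value 32 (it cannot pair with itself since the integers are distinct), and 7 integers whose partner 64−x falls outside [12,45].
Pigeonhole: treating each of those 21 groups as a pigeonhole, one can pick one integer per group — 21 integers — with no two summing to 64.
The 22nd integer lands in an occupied pair, forcing a sum of 64.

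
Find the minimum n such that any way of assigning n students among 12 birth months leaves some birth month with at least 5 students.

With 48 students one could put exactly 4 in each of the 12 birth months, and no birth month would reach 5.
By pigeonhole, one more student must land in a birth month that already has 4, giving it 5.
So 12 × 4 + 1 = 49 students are required.

49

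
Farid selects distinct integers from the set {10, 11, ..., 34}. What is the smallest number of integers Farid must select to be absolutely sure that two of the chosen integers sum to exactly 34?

19

Group the elements by complementary pair {x, 34−x}: {10,24}, {11,23}, {12,22}, …, giving 7 two-element pairs; the single value 17 (it cannot pair with itself since the integers are distinct); and 10 integers whose partner 34−x falls outside [10,34].
By the pigeonhole principle, treating each of those 18 groups as a pigeonhole, one can pick one integer per group — 18 integers — with no two summing to 34.
The 19th integer lands in an occupied pair, forcing a sum of 34.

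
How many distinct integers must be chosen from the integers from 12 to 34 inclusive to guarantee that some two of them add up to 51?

15

Group the elements by complementary pair {x, 51−x}: {17,34}, {18,33}, {19,32}, …, giving 9 two-element pairs and 5 integers whose partner 51−x falls outside [12,34].
Treating each of those 14 groups as a pigeonhole, one can pick one integer per group — 14 integers — with no two summing to 51.
The 15th integer lands in an occupied pair, forcing a sum of 51.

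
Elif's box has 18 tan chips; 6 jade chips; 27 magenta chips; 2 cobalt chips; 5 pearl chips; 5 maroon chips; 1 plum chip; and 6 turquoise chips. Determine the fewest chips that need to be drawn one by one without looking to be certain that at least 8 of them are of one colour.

The 8 colours are the holes; the chips drawn are the pigeons.
To avoid 8 of any one colour, the worst case takes at most 7 of each colour, or every chip of a colour that has fewer than 7.
That gives 7 + 6 + 7 + 2 + 5 + 5 + 1 + 6 = 39 chips with no colour reaching 8.
The next chip forces some colour to 8, so 39 + 1 = 40.

40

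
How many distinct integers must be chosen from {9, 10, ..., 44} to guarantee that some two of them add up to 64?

Two chosen integers sum to 64 exactly when both halves of some pair {x, 64−x} with 20 ≤ x ≤ 64−x ≤ 44 are chosen — 12 such pairs.
The remaining 12 elements (those with no distinct partner in range) can never complete a 64-sum, so the worst case takes all of them and one from each pair: 12 + 12 = 24.
The 25th integer has to be the second member of some pair, so 24 + 1 = 25.

25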